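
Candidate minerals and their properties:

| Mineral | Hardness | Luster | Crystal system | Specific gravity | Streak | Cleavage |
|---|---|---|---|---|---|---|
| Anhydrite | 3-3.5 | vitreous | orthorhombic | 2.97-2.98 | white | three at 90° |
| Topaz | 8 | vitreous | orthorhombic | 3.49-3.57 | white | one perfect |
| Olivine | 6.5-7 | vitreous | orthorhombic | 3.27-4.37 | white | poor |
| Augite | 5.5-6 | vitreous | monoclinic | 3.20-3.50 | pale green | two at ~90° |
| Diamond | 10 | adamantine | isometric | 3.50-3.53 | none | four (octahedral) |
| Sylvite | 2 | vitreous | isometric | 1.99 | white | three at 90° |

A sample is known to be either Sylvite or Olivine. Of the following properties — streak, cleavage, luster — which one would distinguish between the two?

cleavage

Streak: both white — identical.
Cleavage: Sylvite three at 90°, Olivine poor — different.
Luster: both vitreous — identical.
Only cleavage differs between Sylvite and Olivine among the listed tests.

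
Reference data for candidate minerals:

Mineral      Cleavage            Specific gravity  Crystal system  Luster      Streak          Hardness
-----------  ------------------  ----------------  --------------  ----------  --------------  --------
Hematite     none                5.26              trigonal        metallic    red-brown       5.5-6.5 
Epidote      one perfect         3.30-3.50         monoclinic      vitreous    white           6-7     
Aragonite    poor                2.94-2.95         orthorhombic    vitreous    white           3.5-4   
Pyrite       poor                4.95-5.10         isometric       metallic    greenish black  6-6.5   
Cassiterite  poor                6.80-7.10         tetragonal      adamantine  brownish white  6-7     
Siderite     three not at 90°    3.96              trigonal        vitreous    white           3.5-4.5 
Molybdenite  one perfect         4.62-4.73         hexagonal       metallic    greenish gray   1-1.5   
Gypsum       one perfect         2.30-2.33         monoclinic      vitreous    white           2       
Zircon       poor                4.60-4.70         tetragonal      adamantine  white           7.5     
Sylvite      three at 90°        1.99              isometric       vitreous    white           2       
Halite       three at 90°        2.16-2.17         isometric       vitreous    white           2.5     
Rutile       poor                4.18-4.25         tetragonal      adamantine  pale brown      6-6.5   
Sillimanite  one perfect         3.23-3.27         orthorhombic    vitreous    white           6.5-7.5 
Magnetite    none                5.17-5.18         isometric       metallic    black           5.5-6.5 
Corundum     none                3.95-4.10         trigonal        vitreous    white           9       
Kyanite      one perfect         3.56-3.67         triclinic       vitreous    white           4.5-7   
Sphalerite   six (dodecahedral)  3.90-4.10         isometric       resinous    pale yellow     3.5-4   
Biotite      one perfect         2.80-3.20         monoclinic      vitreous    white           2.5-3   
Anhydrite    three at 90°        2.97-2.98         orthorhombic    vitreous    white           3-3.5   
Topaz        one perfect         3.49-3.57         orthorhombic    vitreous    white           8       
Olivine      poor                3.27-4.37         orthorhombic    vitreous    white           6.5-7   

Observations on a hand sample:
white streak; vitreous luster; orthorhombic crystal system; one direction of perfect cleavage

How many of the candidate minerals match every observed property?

White streak: Epidote, Aragonite, Siderite, Gypsum, Zircon, Sylvite, Halite, Sillimanite, Corundum, Kyanite, Biotite, Anhydrite, Topaz, Olivine remain.
Vitreous luster rules out Zircon.
Orthorhombic crystal system: only Aragonite, Sillimanite, Anhydrite, Topaz, Olivine remain.
One direction of perfect cleavage: leaves Sillimanite, Topaz.
Consistent with every observation: Sillimanite, Topaz.
That is 2 minerals.

2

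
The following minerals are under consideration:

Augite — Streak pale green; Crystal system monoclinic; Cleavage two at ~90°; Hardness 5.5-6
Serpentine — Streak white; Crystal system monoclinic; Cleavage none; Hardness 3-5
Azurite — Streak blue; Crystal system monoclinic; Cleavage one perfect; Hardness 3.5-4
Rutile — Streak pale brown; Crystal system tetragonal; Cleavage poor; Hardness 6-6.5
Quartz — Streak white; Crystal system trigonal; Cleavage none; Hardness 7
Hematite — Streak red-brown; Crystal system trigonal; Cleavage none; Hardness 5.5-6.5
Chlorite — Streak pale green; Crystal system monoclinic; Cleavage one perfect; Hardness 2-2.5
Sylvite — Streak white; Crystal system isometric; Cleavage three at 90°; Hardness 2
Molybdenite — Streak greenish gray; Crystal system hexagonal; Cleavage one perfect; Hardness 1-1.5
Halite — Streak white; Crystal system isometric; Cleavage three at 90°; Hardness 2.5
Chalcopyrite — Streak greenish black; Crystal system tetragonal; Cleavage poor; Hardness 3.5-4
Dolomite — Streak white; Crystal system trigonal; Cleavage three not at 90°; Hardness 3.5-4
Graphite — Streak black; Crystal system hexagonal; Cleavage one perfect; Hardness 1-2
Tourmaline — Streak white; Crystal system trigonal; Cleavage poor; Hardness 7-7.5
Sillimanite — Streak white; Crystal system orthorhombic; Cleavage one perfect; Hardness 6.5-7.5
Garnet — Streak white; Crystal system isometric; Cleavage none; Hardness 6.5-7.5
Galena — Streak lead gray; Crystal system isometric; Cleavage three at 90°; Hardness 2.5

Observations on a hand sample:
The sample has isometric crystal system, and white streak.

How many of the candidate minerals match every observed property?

Isometric crystal system — Sylvite, Halite, Garnet, Galena remain.
White streak eliminates Galena.
Remaining candidates: Garnet, Halite, Sylvite.
That is 3 minerals.

3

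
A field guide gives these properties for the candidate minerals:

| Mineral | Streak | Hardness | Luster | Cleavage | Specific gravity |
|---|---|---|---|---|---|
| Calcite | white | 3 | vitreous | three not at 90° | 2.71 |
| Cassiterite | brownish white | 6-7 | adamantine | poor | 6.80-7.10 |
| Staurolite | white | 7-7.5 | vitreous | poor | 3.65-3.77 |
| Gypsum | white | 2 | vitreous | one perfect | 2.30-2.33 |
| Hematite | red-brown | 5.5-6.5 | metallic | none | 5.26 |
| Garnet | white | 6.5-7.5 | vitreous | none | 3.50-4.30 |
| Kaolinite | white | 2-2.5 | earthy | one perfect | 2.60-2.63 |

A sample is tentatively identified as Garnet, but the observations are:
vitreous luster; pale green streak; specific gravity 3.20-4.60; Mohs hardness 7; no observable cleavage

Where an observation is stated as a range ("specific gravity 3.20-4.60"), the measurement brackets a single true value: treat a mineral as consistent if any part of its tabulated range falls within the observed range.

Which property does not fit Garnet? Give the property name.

streak

Vitreous luster: Garnet has vitreous luster — matches.
Pale green streak: Garnet has white streak — outside the reference range.
Specific gravity 3.20-4.60: Garnet has SG 3.50-4.30 — matches.
Mohs hardness 7: Garnet has hardness 6.5-7.5 — matches.
No observable cleavage: Garnet has cleavage none — matches.
Only the streak is inconsistent.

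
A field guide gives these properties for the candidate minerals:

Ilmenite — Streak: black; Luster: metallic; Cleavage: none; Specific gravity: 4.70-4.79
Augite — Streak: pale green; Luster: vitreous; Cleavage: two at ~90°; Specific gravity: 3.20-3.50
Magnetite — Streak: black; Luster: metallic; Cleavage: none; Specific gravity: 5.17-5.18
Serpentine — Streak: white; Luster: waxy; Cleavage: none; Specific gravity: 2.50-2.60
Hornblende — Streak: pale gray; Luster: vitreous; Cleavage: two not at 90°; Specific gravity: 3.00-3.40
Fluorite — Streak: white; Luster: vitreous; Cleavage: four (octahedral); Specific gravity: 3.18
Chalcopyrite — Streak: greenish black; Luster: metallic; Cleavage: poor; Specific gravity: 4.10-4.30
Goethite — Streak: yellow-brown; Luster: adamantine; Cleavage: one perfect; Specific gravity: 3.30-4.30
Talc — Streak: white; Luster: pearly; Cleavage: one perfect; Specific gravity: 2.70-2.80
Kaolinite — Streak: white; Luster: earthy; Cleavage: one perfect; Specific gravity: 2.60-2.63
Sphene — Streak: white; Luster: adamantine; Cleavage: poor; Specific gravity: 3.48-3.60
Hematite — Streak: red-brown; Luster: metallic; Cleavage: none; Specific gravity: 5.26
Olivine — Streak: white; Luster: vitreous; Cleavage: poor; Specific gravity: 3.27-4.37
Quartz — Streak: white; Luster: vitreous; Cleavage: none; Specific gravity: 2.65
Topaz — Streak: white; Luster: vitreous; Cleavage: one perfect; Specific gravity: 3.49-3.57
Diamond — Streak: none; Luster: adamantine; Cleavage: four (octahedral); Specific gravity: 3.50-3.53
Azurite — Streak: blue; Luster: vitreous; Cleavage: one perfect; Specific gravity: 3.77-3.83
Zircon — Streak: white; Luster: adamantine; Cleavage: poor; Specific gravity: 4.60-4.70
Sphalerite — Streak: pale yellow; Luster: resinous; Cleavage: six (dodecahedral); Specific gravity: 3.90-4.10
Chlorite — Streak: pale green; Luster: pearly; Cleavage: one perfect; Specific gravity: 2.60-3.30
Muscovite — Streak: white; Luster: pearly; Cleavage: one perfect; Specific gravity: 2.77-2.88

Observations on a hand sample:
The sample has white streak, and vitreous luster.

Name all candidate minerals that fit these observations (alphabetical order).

Fluorite, Olivine, Quartz, Topaz

White streak: only Serpentine, Fluorite, Talc, Kaolinite, Sphene, Olivine, Quartz, Topaz, Zircon, Muscovite remain.
Vitreous luster: only Fluorite, Olivine, Quartz, Topaz remain.
Remaining candidates: Fluorite, Olivine, Quartz, Topaz.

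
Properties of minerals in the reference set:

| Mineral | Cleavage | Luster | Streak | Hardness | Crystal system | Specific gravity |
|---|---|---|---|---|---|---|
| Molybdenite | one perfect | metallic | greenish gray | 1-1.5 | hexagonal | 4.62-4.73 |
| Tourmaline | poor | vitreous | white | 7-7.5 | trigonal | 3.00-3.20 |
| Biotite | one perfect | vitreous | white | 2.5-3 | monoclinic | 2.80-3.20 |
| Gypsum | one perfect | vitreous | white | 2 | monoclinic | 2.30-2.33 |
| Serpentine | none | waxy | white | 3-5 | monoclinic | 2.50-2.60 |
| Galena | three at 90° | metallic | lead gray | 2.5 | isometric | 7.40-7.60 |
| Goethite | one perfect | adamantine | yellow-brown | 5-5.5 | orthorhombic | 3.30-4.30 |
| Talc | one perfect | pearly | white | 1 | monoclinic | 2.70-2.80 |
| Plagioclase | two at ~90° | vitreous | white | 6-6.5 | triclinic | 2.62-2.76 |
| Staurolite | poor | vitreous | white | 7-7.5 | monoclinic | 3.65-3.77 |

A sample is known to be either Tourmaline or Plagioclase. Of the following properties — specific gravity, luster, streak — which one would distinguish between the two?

specific gravity

Specific gravity: Tourmaline 3.00-3.20, Plagioclase 2.62-2.76 — different.
Luster: both vitreous — identical.
Streak: both white — identical.
Specific gravity is the diagnostic property here.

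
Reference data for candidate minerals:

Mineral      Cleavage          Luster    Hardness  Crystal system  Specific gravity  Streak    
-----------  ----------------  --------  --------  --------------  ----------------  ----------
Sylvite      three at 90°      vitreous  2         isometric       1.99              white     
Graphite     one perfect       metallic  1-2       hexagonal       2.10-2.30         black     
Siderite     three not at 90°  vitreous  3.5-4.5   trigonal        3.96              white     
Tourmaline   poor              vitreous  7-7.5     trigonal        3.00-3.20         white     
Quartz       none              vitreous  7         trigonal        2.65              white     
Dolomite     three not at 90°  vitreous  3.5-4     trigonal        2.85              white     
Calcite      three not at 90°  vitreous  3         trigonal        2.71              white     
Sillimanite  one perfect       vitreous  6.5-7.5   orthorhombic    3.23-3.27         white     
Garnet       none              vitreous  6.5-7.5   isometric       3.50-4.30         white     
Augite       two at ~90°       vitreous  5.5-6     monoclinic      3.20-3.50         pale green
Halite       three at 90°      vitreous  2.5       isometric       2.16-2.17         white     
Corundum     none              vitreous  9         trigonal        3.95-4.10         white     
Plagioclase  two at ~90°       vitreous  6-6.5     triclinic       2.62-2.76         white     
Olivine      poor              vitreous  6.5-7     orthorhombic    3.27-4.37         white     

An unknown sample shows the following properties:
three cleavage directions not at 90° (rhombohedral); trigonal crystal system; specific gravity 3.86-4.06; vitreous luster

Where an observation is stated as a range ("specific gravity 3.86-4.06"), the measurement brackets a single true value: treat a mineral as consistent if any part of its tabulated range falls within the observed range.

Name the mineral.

Siderite

Three cleavage directions not at 90° (rhombohedral): only Siderite, Dolomite, Calcite remain.
Trigonal crystal system: all remaining candidates fit.
Specific gravity 3.86-4.06: leaves Siderite.
Vitreous luster: consistent with all remaining minerals.
Only Siderite satisfies all observations.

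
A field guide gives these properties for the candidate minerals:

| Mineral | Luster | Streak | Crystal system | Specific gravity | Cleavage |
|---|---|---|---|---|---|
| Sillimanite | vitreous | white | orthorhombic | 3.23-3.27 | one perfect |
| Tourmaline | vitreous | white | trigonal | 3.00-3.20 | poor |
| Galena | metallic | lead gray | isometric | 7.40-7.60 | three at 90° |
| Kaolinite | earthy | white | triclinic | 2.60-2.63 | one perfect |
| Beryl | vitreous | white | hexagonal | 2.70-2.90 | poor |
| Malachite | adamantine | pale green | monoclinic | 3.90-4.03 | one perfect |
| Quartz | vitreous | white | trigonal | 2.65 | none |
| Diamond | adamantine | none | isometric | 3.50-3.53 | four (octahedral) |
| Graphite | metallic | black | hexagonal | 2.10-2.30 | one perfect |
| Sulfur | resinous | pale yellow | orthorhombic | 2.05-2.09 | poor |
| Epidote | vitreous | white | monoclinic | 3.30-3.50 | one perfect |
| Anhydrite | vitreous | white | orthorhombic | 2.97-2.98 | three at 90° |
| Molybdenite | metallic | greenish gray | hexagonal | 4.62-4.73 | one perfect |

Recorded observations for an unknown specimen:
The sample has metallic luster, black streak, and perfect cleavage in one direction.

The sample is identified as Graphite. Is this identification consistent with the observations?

Consistent

Metallic luster — is consistent with Graphite (metallic luster).
Black streak — is consistent with Graphite (black streak).
Perfect cleavage in one direction — is consistent with Graphite (cleavage one perfect).
Every observed property is compatible with the reference values for Graphite.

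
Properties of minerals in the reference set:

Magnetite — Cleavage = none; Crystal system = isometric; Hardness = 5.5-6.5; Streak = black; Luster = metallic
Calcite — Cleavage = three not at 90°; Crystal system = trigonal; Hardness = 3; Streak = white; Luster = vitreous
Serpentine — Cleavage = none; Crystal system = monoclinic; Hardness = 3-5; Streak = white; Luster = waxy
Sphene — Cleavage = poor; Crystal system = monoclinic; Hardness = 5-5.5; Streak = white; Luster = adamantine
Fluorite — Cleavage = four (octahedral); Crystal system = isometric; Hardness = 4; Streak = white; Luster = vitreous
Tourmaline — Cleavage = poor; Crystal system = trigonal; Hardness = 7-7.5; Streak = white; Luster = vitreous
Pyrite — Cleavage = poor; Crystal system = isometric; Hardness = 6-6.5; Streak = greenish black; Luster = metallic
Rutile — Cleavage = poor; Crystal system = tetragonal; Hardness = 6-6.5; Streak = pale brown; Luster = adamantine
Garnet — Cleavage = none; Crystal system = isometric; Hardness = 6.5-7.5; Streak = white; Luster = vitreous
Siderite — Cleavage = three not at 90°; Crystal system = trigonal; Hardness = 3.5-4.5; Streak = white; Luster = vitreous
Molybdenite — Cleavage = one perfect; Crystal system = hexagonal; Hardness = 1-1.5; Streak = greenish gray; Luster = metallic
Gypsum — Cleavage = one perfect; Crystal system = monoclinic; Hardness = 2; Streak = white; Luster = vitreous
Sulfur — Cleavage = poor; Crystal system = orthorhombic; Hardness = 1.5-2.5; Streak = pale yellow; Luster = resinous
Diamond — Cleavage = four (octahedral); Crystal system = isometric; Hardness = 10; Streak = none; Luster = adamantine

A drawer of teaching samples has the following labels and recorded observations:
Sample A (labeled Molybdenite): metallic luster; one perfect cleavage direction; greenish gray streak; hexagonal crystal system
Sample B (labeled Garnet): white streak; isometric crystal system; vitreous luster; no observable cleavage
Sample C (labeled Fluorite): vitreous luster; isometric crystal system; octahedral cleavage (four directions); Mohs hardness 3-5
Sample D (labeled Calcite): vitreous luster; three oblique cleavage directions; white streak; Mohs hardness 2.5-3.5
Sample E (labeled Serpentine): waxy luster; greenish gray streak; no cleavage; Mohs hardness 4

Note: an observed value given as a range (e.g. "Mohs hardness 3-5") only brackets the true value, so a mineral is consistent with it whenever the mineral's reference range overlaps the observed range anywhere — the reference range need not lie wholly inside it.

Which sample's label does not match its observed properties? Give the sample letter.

E

Sample A: observations are consistent with Molybdenite.
Sample B: observations are consistent with Garnet.
Sample C: observations are consistent with Fluorite.
Sample D: observations are consistent with Calcite.
Sample E: Serpentine has white streak, but the record shows greenish gray streak — this label is wrong.
Sample E is the mislabeled one.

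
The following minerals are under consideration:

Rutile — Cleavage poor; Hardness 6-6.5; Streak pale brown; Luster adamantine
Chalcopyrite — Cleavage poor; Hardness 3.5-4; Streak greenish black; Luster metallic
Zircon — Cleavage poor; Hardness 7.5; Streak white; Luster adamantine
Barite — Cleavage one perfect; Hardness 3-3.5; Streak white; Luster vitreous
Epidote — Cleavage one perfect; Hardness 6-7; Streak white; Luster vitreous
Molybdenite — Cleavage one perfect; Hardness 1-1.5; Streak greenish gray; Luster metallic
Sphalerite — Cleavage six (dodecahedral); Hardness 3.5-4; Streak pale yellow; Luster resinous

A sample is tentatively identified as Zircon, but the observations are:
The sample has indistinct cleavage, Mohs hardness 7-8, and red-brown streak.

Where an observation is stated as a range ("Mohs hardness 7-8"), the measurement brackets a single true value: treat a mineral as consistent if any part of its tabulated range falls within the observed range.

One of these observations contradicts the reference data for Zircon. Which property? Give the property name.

streak

Indistinct cleavage: Zircon has cleavage poor — agrees.
Mohs hardness 7-8: Zircon has hardness 7.5 — agrees.
Red-brown streak: Zircon has white streak — does not match.
Everything matches except the streak.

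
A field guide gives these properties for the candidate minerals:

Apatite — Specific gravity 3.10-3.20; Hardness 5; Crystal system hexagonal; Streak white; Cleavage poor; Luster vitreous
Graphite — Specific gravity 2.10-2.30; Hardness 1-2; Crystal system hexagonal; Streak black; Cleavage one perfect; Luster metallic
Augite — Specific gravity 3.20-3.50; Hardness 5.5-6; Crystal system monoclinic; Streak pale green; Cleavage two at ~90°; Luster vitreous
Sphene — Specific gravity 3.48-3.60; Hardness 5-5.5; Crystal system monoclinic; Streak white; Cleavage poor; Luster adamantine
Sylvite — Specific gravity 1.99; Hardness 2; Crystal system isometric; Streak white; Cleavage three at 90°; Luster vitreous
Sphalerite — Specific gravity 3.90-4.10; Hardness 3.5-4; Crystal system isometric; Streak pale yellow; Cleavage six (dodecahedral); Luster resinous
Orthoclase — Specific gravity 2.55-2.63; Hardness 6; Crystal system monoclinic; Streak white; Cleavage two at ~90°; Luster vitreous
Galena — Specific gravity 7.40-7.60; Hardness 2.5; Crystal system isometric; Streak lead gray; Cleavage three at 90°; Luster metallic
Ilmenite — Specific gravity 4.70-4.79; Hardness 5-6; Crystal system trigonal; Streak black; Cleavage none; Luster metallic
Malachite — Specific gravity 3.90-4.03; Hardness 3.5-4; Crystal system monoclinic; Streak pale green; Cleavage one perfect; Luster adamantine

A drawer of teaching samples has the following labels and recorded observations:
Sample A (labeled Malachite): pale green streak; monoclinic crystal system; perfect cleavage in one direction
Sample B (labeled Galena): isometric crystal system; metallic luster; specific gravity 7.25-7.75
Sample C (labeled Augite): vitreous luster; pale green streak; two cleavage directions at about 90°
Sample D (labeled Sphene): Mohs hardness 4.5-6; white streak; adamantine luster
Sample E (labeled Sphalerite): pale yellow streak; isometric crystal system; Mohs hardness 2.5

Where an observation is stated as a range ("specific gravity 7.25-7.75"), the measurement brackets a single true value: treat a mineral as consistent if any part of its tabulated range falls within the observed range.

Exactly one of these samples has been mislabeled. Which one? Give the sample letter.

Sample A: nothing contradicts Malachite.
Sample B: nothing contradicts Galena.
Sample C: nothing contradicts Augite.
Sample D: nothing contradicts Sphene.
Sample E: Mohs hardness 2.5 is outside the reference for Sphalerite (hardness 3.5-4) — mislabeled.
Sample E is the mislabeled one.

E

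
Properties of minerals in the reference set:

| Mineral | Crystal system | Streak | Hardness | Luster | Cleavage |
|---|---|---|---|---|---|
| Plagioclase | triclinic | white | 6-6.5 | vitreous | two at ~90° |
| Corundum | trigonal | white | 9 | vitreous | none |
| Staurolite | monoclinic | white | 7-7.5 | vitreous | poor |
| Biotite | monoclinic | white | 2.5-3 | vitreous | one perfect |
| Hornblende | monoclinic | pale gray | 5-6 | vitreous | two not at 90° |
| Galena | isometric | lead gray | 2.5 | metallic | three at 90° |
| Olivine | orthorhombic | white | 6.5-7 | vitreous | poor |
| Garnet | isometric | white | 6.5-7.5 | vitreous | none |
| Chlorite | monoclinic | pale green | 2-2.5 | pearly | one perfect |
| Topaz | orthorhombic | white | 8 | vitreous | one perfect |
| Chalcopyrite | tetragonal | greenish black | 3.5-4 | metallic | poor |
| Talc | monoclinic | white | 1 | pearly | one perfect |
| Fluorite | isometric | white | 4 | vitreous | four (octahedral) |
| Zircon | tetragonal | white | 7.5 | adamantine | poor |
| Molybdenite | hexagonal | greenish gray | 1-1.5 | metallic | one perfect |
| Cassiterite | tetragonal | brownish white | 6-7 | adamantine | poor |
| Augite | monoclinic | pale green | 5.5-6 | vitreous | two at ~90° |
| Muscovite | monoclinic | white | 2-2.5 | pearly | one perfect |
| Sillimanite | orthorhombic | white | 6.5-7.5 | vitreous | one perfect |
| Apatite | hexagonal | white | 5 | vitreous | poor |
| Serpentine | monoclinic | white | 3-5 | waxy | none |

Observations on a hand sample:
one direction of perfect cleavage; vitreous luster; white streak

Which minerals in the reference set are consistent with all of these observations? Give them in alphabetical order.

Biotite, Sillimanite, Topaz

One direction of perfect cleavage — only Biotite, Chlorite, Topaz, Talc, Molybdenite, Muscovite, Sillimanite remain.
Vitreous luster — narrows the field to Biotite, Topaz, Sillimanite.
White streak — no further eliminations.
Remaining candidates: Biotite, Sillimanite, Topaz.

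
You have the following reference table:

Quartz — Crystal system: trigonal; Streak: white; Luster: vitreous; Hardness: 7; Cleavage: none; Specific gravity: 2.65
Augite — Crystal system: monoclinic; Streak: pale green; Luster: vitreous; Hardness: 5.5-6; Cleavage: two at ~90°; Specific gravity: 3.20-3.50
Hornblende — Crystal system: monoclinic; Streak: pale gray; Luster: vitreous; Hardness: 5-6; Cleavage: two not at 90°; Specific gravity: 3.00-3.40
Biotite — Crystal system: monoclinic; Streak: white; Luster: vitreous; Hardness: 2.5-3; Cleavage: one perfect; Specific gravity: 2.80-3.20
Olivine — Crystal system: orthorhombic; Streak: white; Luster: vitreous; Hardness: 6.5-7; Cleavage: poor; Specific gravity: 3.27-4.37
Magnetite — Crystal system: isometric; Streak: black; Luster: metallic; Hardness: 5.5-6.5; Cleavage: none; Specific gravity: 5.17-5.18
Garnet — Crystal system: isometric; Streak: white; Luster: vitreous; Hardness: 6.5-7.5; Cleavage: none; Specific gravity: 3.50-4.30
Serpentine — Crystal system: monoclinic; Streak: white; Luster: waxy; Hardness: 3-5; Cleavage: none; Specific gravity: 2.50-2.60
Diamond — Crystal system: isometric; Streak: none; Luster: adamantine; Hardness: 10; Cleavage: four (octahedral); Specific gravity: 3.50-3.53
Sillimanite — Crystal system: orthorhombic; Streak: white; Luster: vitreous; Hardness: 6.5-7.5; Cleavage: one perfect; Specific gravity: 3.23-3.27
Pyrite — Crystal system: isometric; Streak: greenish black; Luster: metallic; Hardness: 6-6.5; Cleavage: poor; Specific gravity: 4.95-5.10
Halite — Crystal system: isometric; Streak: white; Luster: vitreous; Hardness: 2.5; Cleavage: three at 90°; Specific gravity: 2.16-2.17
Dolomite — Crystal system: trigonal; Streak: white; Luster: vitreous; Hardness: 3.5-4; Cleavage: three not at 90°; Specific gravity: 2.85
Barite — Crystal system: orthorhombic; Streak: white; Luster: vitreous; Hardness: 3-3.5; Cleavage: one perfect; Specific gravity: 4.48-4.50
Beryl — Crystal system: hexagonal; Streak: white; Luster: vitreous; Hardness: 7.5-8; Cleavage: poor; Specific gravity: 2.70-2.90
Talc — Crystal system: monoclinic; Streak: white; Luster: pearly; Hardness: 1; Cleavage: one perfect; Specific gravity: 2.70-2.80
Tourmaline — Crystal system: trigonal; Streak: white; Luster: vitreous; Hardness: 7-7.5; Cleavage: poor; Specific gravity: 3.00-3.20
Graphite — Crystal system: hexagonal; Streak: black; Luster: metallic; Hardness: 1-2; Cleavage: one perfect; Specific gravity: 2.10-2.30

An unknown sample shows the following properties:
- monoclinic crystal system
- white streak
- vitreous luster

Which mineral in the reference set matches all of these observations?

Biotite

Monoclinic crystal system — Augite, Hornblende, Biotite, Serpentine, Talc remain.
White streak excludes Augite, Hornblende.
Vitreous luster — narrows the field to Biotite.
Biotite is the sole remaining match.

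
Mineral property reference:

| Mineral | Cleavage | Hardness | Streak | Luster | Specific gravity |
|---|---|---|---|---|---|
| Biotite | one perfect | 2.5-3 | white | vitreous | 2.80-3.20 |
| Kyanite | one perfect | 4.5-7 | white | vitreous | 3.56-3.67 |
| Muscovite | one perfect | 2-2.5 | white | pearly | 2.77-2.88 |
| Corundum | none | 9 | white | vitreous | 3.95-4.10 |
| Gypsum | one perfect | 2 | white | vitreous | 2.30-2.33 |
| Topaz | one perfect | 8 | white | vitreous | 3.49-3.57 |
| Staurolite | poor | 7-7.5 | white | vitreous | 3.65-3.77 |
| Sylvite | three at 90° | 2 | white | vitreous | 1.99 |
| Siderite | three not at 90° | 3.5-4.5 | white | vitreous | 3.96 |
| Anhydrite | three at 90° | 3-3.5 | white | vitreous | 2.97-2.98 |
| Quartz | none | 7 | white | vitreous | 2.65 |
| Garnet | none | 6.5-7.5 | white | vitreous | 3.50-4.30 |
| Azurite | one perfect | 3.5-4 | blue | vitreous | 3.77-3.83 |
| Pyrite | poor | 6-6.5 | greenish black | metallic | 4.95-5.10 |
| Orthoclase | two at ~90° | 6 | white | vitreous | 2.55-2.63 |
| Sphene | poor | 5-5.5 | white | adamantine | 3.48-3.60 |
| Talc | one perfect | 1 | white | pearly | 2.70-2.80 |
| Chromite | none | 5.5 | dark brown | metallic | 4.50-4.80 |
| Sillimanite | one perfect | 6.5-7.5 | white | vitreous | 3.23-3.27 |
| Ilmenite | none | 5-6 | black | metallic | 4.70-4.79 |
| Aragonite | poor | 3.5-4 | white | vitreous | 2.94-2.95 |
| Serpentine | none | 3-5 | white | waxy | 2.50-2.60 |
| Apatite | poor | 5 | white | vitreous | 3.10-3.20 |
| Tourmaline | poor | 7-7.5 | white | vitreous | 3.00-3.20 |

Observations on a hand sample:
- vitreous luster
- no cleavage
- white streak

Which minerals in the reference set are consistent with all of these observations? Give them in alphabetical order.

Corundum, Garnet, Quartz

Vitreous luster: only Biotite, Kyanite, Corundum, Gypsum, Topaz, Staurolite, Sylvite, Siderite, Anhydrite, Quartz, Garnet, Azurite, Orthoclase, Sillimanite, Aragonite, Apatite, Tourmaline remain.
No cleavage: only Corundum, Quartz, Garnet remain.
White streak: consistent with all remaining minerals.
Remaining candidates: Corundum, Garnet, Quartz.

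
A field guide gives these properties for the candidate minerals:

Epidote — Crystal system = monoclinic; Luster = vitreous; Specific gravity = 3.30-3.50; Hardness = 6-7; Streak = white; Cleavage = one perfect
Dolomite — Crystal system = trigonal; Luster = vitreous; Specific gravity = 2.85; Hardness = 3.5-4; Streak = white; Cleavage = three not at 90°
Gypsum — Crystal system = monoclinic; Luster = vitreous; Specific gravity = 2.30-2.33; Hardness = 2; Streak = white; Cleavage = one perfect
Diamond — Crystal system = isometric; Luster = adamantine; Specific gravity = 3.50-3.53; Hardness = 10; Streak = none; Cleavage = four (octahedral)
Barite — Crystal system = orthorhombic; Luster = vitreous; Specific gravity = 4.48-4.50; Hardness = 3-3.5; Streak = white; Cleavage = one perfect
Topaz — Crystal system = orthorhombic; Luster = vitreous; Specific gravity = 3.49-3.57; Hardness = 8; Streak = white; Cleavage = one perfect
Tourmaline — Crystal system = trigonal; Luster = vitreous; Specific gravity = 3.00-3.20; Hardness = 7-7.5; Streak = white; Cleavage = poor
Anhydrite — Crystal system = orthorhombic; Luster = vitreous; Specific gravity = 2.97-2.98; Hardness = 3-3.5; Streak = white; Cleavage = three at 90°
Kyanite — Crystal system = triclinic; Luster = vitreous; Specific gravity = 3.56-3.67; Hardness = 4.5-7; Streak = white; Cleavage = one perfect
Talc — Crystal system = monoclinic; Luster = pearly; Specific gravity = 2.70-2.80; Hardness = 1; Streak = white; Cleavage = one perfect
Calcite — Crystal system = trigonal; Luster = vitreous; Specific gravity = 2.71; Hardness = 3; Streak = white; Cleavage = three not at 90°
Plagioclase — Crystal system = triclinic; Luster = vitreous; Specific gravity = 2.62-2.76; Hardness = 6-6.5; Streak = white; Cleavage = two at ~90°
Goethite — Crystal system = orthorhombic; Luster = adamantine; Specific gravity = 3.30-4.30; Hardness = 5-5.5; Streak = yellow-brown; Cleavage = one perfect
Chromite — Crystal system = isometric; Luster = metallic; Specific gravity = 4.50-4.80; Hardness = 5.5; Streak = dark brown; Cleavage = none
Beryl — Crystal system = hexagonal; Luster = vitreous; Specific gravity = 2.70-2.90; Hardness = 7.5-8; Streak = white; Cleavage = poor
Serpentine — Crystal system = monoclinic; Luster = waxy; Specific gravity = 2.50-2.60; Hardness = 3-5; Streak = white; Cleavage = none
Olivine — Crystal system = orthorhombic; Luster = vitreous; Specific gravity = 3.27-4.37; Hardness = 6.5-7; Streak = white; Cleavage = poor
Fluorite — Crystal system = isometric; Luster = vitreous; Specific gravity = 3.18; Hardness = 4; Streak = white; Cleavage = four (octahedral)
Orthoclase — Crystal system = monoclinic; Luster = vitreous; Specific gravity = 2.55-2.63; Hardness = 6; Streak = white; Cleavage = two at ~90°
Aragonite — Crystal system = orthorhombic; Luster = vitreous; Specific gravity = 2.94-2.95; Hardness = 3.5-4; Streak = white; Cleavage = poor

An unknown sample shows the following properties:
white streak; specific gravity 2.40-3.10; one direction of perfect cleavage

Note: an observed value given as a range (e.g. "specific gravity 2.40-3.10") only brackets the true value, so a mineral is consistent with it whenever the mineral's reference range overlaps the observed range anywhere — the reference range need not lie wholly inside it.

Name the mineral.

White streak is inconsistent with Diamond, Goethite, Chromite.
Specific gravity 2.40-3.10 — only Dolomite, Tourmaline, Anhydrite, Talc, Calcite, Plagioclase, Beryl, Serpentine, Orthoclase, Aragonite remain.
One direction of perfect cleavage — narrows the field to Talc.
Only Talc satisfies all observations.

Talc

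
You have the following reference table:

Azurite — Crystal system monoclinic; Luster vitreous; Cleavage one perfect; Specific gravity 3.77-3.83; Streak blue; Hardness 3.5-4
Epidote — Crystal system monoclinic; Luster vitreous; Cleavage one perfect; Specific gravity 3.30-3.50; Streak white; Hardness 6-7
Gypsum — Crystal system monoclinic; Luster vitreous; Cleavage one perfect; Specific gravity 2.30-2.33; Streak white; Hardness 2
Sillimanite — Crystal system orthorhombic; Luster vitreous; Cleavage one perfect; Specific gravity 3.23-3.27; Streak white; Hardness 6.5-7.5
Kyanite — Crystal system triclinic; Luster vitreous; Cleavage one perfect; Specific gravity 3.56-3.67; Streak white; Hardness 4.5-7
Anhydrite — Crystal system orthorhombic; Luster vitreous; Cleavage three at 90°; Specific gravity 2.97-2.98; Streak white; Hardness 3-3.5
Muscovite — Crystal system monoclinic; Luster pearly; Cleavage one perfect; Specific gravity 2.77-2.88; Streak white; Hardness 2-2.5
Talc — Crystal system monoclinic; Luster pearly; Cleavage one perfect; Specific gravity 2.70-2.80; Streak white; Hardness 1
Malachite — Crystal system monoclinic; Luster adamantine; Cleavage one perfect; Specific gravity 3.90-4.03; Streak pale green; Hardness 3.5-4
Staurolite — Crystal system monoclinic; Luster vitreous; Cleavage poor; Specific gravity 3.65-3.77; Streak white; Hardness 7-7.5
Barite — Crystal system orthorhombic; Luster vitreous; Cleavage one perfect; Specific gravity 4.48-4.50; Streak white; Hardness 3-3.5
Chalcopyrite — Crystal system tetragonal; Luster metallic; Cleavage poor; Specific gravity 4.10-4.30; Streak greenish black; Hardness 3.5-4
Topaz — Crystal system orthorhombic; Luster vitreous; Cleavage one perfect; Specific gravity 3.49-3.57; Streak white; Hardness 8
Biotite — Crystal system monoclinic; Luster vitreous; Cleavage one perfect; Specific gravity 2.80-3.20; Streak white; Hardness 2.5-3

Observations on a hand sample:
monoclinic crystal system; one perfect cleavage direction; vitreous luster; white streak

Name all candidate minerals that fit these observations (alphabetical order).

Biotite, Epidote, Gypsum

Monoclinic crystal system eliminates Sillimanite, Kyanite, Anhydrite, Barite, Chalcopyrite, Topaz.
One perfect cleavage direction eliminates Staurolite.
Vitreous luster is inconsistent with Muscovite, Talc, Malachite.
White streak excludes Azurite.
The minerals that satisfy all observations are Biotite, Epidote, Gypsum.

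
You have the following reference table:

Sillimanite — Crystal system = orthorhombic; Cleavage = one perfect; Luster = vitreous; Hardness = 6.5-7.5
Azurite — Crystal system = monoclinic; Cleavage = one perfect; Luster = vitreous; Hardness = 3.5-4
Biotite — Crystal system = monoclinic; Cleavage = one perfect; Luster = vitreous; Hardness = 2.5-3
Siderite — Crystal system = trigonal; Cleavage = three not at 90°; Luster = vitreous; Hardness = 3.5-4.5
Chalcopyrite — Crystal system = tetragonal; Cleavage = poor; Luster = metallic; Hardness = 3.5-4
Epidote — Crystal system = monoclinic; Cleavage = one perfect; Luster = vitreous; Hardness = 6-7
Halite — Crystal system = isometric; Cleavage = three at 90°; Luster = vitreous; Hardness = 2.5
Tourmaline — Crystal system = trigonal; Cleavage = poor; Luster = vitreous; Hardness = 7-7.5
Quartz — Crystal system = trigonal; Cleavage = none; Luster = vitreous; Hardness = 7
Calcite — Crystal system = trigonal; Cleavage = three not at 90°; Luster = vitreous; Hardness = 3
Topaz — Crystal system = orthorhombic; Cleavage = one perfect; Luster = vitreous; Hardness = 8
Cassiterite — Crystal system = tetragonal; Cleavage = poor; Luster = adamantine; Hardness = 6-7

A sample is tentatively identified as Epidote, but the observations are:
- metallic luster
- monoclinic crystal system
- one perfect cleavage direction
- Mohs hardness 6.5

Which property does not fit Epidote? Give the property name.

luster

Metallic luster: Epidote has vitreous luster — does not match.
Monoclinic crystal system: Epidote has monoclinic system — agrees.
One perfect cleavage direction: Epidote has cleavage one perfect — agrees.
Mohs hardness 6.5: Epidote has hardness 6-7 — agrees.
Only the luster is inconsistent.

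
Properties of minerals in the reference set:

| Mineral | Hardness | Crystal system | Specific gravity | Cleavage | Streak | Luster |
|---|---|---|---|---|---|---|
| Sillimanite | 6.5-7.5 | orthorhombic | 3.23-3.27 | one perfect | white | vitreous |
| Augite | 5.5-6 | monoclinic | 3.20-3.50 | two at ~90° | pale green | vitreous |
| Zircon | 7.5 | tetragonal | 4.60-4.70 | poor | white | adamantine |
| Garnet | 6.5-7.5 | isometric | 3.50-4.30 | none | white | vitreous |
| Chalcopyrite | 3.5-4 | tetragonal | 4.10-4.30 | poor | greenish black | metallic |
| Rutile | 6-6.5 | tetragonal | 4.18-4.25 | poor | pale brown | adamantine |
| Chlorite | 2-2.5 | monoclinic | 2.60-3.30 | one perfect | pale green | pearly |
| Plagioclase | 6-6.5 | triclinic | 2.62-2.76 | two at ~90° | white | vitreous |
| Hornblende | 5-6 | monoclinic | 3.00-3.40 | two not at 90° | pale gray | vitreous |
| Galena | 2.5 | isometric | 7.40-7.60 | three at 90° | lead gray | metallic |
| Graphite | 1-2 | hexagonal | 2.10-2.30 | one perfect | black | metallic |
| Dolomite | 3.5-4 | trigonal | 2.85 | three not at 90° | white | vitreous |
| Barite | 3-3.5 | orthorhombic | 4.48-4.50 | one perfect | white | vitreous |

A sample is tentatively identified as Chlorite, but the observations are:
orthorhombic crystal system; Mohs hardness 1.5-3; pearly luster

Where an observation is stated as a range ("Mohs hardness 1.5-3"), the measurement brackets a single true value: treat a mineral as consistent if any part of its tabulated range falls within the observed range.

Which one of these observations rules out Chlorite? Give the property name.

crystal system

Orthorhombic crystal system: Chlorite has monoclinic system — inconsistent.
Mohs hardness 1.5-3: Chlorite has hardness 2-2.5 — matches.
Pearly luster: Chlorite has pearly luster — matches.
Only the crystal system is inconsistent.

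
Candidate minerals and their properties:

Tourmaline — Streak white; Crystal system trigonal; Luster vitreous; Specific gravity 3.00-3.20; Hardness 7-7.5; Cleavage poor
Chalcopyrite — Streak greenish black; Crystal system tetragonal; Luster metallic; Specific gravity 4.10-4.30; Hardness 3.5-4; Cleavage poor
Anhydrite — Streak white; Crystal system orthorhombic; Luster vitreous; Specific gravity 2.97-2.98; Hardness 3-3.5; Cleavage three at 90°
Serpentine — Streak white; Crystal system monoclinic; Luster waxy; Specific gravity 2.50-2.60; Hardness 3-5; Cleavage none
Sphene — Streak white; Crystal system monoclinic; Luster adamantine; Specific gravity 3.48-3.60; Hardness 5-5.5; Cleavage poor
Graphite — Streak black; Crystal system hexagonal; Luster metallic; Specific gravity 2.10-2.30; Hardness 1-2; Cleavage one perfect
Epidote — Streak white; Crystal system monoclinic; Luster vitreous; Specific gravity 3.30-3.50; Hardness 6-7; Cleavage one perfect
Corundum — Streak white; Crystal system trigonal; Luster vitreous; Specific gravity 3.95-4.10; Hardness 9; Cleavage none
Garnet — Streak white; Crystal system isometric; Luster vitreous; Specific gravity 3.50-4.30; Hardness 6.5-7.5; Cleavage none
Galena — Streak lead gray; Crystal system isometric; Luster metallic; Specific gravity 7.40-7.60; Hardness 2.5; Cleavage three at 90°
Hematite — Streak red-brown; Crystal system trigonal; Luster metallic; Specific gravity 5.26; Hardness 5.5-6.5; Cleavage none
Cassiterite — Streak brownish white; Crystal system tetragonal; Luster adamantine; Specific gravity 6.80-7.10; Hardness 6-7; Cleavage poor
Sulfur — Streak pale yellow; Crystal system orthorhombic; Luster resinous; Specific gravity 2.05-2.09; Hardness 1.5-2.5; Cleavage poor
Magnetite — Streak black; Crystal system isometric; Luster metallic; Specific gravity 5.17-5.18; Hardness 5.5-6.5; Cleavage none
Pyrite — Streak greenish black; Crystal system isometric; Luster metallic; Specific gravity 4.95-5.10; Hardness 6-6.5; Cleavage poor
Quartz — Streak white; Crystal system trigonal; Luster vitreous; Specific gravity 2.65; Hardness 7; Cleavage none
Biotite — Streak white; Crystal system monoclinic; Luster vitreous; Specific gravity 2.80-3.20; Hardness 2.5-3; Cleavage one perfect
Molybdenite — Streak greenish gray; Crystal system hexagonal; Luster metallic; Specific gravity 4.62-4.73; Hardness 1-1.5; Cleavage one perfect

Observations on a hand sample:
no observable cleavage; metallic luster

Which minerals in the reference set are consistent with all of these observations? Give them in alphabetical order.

Hematite, Magnetite

No observable cleavage: leaves Serpentine, Corundum, Garnet, Hematite, Magnetite, Quartz.
Metallic luster: leaves Hematite, Magnetite.
The minerals that satisfy all observations are Hematite, Magnetite.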